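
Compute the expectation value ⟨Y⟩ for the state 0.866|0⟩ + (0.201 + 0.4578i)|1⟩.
0.7929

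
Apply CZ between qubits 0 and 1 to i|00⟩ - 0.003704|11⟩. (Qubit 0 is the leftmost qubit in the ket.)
i|00⟩ + 0.003704|11⟩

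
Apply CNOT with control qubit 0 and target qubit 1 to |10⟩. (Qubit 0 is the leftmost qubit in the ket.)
|11⟩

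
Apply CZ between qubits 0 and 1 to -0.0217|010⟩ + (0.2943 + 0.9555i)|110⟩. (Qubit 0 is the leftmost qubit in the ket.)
-0.0217|010⟩ + (-0.2943 - 0.9555i)|110⟩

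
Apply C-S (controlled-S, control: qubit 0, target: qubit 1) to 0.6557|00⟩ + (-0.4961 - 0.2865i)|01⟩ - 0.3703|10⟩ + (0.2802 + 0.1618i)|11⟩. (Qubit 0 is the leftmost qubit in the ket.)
0.6557|00⟩ + (-0.4961 - 0.2865i)|01⟩ - 0.3703|10⟩ + (-0.1618 + 0.2802i)|11⟩

C-S leaves the control-|0⟩ kets |00⟩, |01⟩ unchanged and applies S to qubit 1 on the control-|1⟩ pair (|10⟩, |11⟩).
S = [[1, 0], [0, i]].
With a = amp(|10⟩) = -0.3703 and b = amp(|11⟩) = (0.2802 + 0.1618i):
new amp(|10⟩) = (1)·a = -0.3703
new amp(|11⟩) = (i)·b = (-0.1618 + 0.2802i)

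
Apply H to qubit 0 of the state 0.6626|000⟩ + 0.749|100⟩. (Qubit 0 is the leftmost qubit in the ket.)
0.9982|000⟩ - 0.06109|100⟩

H on qubit 0 mixes each pair of kets that differ only in qubit 0: amplitudes (a, b) of (|…0…⟩, |…1…⟩) become ((a + b)/√2, (a − b)/√2). Kets absent from the input have amplitude 0.
(|000⟩, |100⟩): (a, b) = (0.6626, 0.749) → (0.9982, -0.06109)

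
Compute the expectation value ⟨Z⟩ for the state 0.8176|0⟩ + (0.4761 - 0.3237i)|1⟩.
0.337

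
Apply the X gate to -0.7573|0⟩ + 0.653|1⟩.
0.653|0⟩ - 0.7573|1⟩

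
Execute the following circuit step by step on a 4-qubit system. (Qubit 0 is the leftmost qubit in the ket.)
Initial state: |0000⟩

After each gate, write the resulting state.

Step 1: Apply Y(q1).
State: i|0100⟩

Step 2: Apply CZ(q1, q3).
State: i|0100⟩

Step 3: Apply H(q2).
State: (1/√2)i|0100⟩ + (1/√2)i|0110⟩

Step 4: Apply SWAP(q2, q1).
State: (1/√2)i|0010⟩ + (1/√2)i|0110⟩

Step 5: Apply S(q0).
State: (1/√2)i|0010⟩ + (1/√2)i|0110⟩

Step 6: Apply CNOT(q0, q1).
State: (1/√2)i|0010⟩ + (1/√2)i|0110⟩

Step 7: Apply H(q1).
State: i|0010⟩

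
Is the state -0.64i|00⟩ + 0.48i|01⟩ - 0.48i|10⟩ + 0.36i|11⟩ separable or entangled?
Separable

Writing the state as a|00⟩ + b|01⟩ + c|10⟩ + d|11⟩, it is a product state iff ad − bc = 0.
Here (a, b, c, d) = (-0.64i, 0.48i, -0.48i, 0.36i): ad − bc = (-0.64i)(0.36i) − (0.48i)(-0.48i) = 0, so the state is separable.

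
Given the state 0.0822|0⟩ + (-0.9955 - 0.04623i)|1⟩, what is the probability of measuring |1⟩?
0.9932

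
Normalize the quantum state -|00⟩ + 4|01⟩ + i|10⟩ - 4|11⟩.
-0.1715|00⟩ + 0.686|01⟩ + 0.1715i|10⟩ - 0.686|11⟩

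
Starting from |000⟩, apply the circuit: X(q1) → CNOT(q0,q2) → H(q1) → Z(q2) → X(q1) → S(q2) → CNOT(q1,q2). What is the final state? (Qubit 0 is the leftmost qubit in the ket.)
-1/√2|000⟩ + 1/√2|011⟩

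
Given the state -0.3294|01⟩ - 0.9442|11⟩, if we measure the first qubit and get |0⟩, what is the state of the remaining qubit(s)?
-|1⟩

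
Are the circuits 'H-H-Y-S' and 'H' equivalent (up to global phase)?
No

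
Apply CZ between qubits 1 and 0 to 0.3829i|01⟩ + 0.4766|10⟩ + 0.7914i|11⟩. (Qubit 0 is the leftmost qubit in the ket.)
0.3829i|01⟩ + 0.4766|10⟩ - 0.7914i|11⟩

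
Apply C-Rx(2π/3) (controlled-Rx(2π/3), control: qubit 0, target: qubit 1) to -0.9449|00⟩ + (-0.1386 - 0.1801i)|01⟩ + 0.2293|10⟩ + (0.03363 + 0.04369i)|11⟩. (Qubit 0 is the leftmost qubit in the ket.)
-0.9449|00⟩ + (-0.1386 - 0.1801i)|01⟩ + (0.1525 - 0.02912i)|10⟩ + (0.01682 - 0.1767i)|11⟩

C-Rx(2π/3) leaves the control-|0⟩ kets |00⟩, |01⟩ unchanged and applies Rx(2π/3) to qubit 1 on the control-|1⟩ pair (|10⟩, |11⟩).
Rx(2π/3) = [[cos(θ/2), −i·sin(θ/2)], [−i·sin(θ/2), cos(θ/2)]]; θ = 2π/3, cos(θ/2) ≈ 0.5, sin(θ/2) ≈ 0.866025.
With a = amp(|10⟩) = 0.2293 and b = amp(|11⟩) = (0.03363 + 0.04369i):
new amp(|10⟩) = (0.5)·a + (-0.866025i)·b = (0.1525 - 0.02912i)
new amp(|11⟩) = (-0.866025i)·a + (0.5)·b = (0.01682 - 0.1767i)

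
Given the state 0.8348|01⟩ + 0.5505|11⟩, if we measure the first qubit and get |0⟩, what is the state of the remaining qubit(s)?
|1⟩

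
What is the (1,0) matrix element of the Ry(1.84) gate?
0.7956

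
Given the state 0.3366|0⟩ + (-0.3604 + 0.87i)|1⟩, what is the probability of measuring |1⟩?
0.8868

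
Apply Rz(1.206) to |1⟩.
(0.8236 + 0.5671i)|1⟩

Rz(1.206) = [[e^(−iθ/2), 0], [0, e^(iθ/2)]] with e^(±iθ/2) = cos(θ/2) ± i·sin(θ/2); θ = 1.206, cos(θ/2) ≈ 0.823638, sin(θ/2) ≈ 0.567116.
With a = amp(|0⟩) = 0 and b = amp(|1⟩) = 1:
new amp(|0⟩) = (0.823638 - 0.567116i)·a = 0
new amp(|1⟩) = (0.823638 + 0.567116i)·b = (0.8236 + 0.5671i)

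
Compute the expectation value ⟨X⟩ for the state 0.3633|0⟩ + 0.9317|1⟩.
0.677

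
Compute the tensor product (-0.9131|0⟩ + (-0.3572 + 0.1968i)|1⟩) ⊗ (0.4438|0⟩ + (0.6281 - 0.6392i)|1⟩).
-0.4052|00⟩ + (-0.5735 + 0.5837i)|01⟩ + (-0.1585 + 0.08734i)|10⟩ + (-0.09856 + 0.3519i)|11⟩

amp(|b₁b₂…⟩) = product of the factor amplitudes for bits b₁, b₂, …; only kets whose every factor amplitude is nonzero survive.
|00⟩: (-0.9131)(0.4438) = -0.4052
|01⟩: (-0.9131)(0.6281 - 0.6392i) = (-0.5735 + 0.5837i)
|10⟩: (-0.3572 + 0.1968i)(0.4438) = (-0.1585 + 0.08734i)
|11⟩: (-0.3572 + 0.1968i)(0.6281 - 0.6392i) = (-0.09856 + 0.3519i)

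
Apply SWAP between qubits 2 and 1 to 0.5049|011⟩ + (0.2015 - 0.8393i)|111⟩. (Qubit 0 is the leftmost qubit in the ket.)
0.5049|011⟩ + (0.2015 - 0.8393i)|111⟩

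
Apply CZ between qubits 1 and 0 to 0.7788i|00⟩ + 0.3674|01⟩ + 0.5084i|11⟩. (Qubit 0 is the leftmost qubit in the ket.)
0.7788i|00⟩ + 0.3674|01⟩ - 0.5084i|11⟩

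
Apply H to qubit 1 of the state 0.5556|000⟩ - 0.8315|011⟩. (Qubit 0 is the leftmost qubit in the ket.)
0.3929|000⟩ - 0.588|001⟩ + 0.3929|010⟩ + 0.588|011⟩

H on qubit 1 mixes each pair of kets that differ only in qubit 1: amplitudes (a, b) of (|…0…⟩, |…1…⟩) become ((a + b)/√2, (a − b)/√2). Kets absent from the input have amplitude 0.
(|000⟩, |010⟩): (a, b) = (0.5556, 0) → (0.3929, 0.3929)
(|001⟩, |011⟩): (a, b) = (0, -0.8315) → (-0.588, 0.588)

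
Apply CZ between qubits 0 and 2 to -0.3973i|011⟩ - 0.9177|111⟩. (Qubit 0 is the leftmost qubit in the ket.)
-0.3973i|011⟩ + 0.9177|111⟩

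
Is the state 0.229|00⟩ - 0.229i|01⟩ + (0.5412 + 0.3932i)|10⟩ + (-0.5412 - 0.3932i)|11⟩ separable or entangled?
Entangled

Writing the state as a|00⟩ + b|01⟩ + c|10⟩ + d|11⟩, it is a product state iff ad − bc = 0.
Here (a, b, c, d) = (0.229, -0.229i, (0.5412 + 0.3932i), (-0.5412 - 0.3932i)): ad − bc = (0.229)(-0.5412 - 0.3932i) − (-0.229i)(0.5412 + 0.3932i) = (-0.214 + 0.03389i) ≠ 0, so the state is entangled.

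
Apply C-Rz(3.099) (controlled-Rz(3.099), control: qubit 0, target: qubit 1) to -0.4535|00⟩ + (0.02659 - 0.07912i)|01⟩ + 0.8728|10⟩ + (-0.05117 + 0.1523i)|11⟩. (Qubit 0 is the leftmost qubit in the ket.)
-0.4535|00⟩ + (0.02659 - 0.07912i)|01⟩ + (0.01859 - 0.8726i)|10⟩ + (-0.1534 - 0.04792i)|11⟩

C-Rz(3.099) leaves the control-|0⟩ kets |00⟩, |01⟩ unchanged and applies Rz(3.099) to qubit 1 on the control-|1⟩ pair (|10⟩, |11⟩).
Rz(3.099) = [[e^(−iθ/2), 0], [0, e^(iθ/2)]] with e^(±iθ/2) = cos(θ/2) ± i·sin(θ/2); θ = 3.099, cos(θ/2) ≈ 0.0212947, sin(θ/2) ≈ 0.999773.
With a = amp(|10⟩) = 0.8728 and b = amp(|11⟩) = (-0.05117 + 0.1523i):
new amp(|10⟩) = (0.0212947 - 0.999773i)·a = (0.01859 - 0.8726i)
new amp(|11⟩) = (0.0212947 + 0.999773i)·b = (-0.1534 - 0.04792i)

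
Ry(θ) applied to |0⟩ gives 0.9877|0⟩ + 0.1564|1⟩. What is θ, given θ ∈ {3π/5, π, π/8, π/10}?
π/10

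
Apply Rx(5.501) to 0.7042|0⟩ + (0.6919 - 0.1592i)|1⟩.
(-0.7117 - 0.2638i)|0⟩ + (-0.6397 - 0.1213i)|1⟩

Rx(5.501) = [[cos(θ/2), −i·sin(θ/2)], [−i·sin(θ/2), cos(θ/2)]]; θ = 5.501, cos(θ/2) ≈ -0.924493, sin(θ/2) ≈ 0.381199.
With a = amp(|0⟩) = 0.7042 and b = amp(|1⟩) = (0.6919 - 0.1592i):
new amp(|0⟩) = (-0.924493)·a + (-0.381199i)·b = (-0.7117 - 0.2638i)
new amp(|1⟩) = (-0.381199i)·a + (-0.924493)·b = (-0.6397 - 0.1213i)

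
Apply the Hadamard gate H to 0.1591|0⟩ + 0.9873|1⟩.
0.8106|0⟩ - 0.5856|1⟩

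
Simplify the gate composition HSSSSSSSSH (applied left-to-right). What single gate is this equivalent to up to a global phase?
I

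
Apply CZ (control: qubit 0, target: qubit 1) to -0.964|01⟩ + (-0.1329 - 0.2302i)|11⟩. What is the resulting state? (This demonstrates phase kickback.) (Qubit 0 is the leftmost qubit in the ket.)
-0.964|01⟩ + (0.1329 + 0.2302i)|11⟩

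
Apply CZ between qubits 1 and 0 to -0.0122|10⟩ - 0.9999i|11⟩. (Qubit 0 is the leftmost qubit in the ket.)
-0.0122|10⟩ + 0.9999i|11⟩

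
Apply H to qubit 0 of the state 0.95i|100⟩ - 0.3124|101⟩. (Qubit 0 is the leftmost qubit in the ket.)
0.6718i|000⟩ - 0.2209|001⟩ - 0.6718i|100⟩ + 0.2209|101⟩

H on qubit 0 mixes each pair of kets that differ only in qubit 0: amplitudes (a, b) of (|…0…⟩, |…1…⟩) become ((a + b)/√2, (a − b)/√2). Kets absent from the input have amplitude 0.
(|000⟩, |100⟩): (a, b) = (0, 0.95i) → (0.6718i, -0.6718i)
(|001⟩, |101⟩): (a, b) = (0, -0.3124) → (-0.2209, 0.2209)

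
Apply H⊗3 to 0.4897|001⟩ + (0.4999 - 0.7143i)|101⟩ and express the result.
(0.3499 - 0.2525i)|000⟩ + (-0.3499 + 0.2525i)|001⟩ + (0.3499 - 0.2525i)|010⟩ + (-0.3499 + 0.2525i)|011⟩ + (-0.003606 + 0.2525i)|100⟩ + (0.003606 - 0.2525i)|101⟩ + (-0.003606 + 0.2525i)|110⟩ + (0.003606 - 0.2525i)|111⟩

H⊗3 gives amp(|y⟩) = (1/2√2) Σ_x (−1)^(x·y) amp(|x⟩), where x·y is the number of positions in which both x and y have a 1.
|000⟩: (0.4897 + (0.4999 - 0.7143i))/(2√2) = (0.3499 - 0.2525i)
|001⟩: (-0.4897 - (0.4999 - 0.7143i))/(2√2) = (-0.3499 + 0.2525i)
|010⟩: (0.4897 + (0.4999 - 0.7143i))/(2√2) = (0.3499 - 0.2525i)
|011⟩: (-0.4897 - (0.4999 - 0.7143i))/(2√2) = (-0.3499 + 0.2525i)
|100⟩: (0.4897 - (0.4999 - 0.7143i))/(2√2) = (-0.003606 + 0.2525i)
|101⟩: (-0.4897 + (0.4999 - 0.7143i))/(2√2) = (0.003606 - 0.2525i)
|110⟩: (0.4897 - (0.4999 - 0.7143i))/(2√2) = (-0.003606 + 0.2525i)
|111⟩: (-0.4897 + (0.4999 - 0.7143i))/(2√2) = (0.003606 - 0.2525i)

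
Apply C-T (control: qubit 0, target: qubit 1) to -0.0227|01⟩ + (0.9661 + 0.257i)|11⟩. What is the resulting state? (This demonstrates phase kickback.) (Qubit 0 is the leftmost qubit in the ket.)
-0.0227|01⟩ + (0.5014 + 0.8649i)|11⟩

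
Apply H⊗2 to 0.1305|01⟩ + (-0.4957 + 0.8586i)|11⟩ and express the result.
(-0.1826 + 0.4293i)|00⟩ + (0.1826 - 0.4293i)|01⟩ + (0.3131 - 0.4293i)|10⟩ + (-0.3131 + 0.4293i)|11⟩

H⊗2 gives amp(|y⟩) = (1/2) Σ_x (−1)^(x·y) amp(|x⟩), where x·y is the number of positions in which both x and y have a 1.
|00⟩: (0.1305 + (-0.4957 + 0.8586i))/2 = (-0.1826 + 0.4293i)
|01⟩: (-0.1305 - (-0.4957 + 0.8586i))/2 = (0.1826 - 0.4293i)
|10⟩: (0.1305 - (-0.4957 + 0.8586i))/2 = (0.3131 - 0.4293i)
|11⟩: (-0.1305 + (-0.4957 + 0.8586i))/2 = (-0.3131 + 0.4293i)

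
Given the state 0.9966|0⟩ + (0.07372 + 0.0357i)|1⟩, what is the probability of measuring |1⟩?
0.006709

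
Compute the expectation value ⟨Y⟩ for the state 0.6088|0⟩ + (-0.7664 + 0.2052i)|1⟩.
0.2499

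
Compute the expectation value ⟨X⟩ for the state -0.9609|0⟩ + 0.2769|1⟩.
-0.5321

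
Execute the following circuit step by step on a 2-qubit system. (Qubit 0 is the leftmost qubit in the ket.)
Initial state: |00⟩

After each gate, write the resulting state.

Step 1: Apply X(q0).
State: |10⟩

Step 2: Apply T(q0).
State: (1/√2 + (1/√2)i)|10⟩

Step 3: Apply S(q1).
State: (1/√2 + (1/√2)i)|10⟩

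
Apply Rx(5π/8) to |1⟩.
-0.8315i|0⟩ + 0.5556|1⟩

Rx(5π/8) = [[cos(θ/2), −i·sin(θ/2)], [−i·sin(θ/2), cos(θ/2)]]; θ = 5π/8, cos(θ/2) ≈ 0.55557, sin(θ/2) ≈ 0.83147.
With a = amp(|0⟩) = 0 and b = amp(|1⟩) = 1:
new amp(|0⟩) = (0.55557)·a + (-0.83147i)·b = -0.8315i
new amp(|1⟩) = (-0.83147i)·a + (0.55557)·b = 0.5556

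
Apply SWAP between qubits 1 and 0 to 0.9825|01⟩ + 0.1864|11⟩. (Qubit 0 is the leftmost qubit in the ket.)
0.9825|10⟩ + 0.1864|11⟩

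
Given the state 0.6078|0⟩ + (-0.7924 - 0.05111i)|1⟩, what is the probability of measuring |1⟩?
0.6305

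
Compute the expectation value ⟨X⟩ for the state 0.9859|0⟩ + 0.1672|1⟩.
0.3297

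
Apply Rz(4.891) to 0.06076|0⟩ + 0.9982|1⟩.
(-0.04662 - 0.03896i)|0⟩ + (-0.766 + 0.6401i)|1⟩

Rz(4.891) = [[e^(−iθ/2), 0], [0, e^(iθ/2)]] with e^(±iθ/2) = cos(θ/2) ± i·sin(θ/2); θ = 4.891, cos(θ/2) ≈ -0.767354, sin(θ/2) ≈ 0.641224.
With a = amp(|0⟩) = 0.06076 and b = amp(|1⟩) = 0.9982:
new amp(|0⟩) = (-0.767354 - 0.641224i)·a = (-0.04662 - 0.03896i)
new amp(|1⟩) = (-0.767354 + 0.641224i)·b = (-0.766 + 0.6401i)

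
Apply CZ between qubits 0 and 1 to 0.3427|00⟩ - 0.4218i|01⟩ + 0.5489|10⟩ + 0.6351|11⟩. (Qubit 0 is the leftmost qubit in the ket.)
0.3427|00⟩ - 0.4218i|01⟩ + 0.5489|10⟩ - 0.6351|11⟩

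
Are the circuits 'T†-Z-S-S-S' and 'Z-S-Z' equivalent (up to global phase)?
No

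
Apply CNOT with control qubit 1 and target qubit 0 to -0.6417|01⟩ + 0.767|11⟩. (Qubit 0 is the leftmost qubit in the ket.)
0.767|01⟩ - 0.6417|11⟩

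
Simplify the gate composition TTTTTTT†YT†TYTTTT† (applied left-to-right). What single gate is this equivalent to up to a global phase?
T†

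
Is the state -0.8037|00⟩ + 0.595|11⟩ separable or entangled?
Entangled

Writing the state as a|00⟩ + b|01⟩ + c|10⟩ + d|11⟩, it is a product state iff ad − bc = 0.
Here (a, b, c, d) = (-0.8037, 0, 0, 0.595): ad − bc = (-0.8037)(0.595) − (0)(0) = -0.4782 ≠ 0, so the state is entangled.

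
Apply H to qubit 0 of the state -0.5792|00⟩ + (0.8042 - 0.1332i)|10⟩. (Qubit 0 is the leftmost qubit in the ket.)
(0.1591 - 0.09419i)|00⟩ + (-0.9782 + 0.09419i)|10⟩

H on qubit 0 mixes each pair of kets that differ only in qubit 0: amplitudes (a, b) of (|…0…⟩, |…1…⟩) become ((a + b)/√2, (a − b)/√2). Kets absent from the input have amplitude 0.
(|00⟩, |10⟩): (a, b) = (-0.5792, (0.8042 - 0.1332i)) → ((0.1591 - 0.09419i), (-0.9782 + 0.09419i))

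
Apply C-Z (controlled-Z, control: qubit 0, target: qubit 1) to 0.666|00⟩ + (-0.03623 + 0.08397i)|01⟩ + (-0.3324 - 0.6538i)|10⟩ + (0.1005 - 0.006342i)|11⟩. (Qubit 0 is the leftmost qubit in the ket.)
0.666|00⟩ + (-0.03623 + 0.08397i)|01⟩ + (-0.3324 - 0.6538i)|10⟩ + (-0.1005 + 0.006342i)|11⟩

C-Z leaves the control-|0⟩ kets |00⟩, |01⟩ unchanged and applies Z to qubit 1 on the control-|1⟩ pair (|10⟩, |11⟩).
Z = [[1, 0], [0, -1]].
With a = amp(|10⟩) = (-0.3324 - 0.6538i) and b = amp(|11⟩) = (0.1005 - 0.006342i):
new amp(|10⟩) = (1)·a = (-0.3324 - 0.6538i)
new amp(|11⟩) = (-1)·b = (-0.1005 + 0.006342i)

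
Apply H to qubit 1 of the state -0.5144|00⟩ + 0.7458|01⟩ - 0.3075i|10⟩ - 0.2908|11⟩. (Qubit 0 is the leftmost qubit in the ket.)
0.1636|00⟩ - 0.8911|01⟩ + (-0.2056 - 0.2174i)|10⟩ + (0.2056 - 0.2174i)|11⟩

H on qubit 1 mixes each pair of kets that differ only in qubit 1: amplitudes (a, b) of (|…0…⟩, |…1…⟩) become ((a + b)/√2, (a − b)/√2). Kets absent from the input have amplitude 0.
(|00⟩, |01⟩): (a, b) = (-0.5144, 0.7458) → (0.1636, -0.8911)
(|10⟩, |11⟩): (a, b) = (-0.3075i, -0.2908) → ((-0.2056 - 0.2174i), (0.2056 - 0.2174i))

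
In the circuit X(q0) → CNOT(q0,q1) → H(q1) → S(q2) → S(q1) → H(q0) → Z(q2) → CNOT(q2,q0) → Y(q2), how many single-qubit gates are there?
7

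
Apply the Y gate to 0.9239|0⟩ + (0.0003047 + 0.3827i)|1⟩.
(0.3827 - 0.0003047i)|0⟩ + 0.9239i|1⟩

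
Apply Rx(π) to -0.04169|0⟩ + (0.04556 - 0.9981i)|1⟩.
(-0.9981 - 0.04556i)|0⟩ + 0.04169i|1⟩

Rx(π) = [[cos(θ/2), −i·sin(θ/2)], [−i·sin(θ/2), cos(θ/2)]]; θ = π, cos(θ/2) ≈ 0, sin(θ/2) ≈ 1.
With a = amp(|0⟩) = -0.04169 and b = amp(|1⟩) = (0.04556 - 0.9981i):
new amp(|0⟩) = (-i)·b = (-0.9981 - 0.04556i)
new amp(|1⟩) = (-i)·a = 0.04169i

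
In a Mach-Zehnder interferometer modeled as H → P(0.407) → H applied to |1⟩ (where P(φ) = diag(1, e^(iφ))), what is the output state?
(0.04084 - 0.1979i)|0⟩ + (0.9592 + 0.1979i)|1⟩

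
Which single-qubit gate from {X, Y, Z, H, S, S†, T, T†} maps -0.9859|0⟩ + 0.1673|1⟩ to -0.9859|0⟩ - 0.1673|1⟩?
Z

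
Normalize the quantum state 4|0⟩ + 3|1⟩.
0.8|0⟩ + 0.6|1⟩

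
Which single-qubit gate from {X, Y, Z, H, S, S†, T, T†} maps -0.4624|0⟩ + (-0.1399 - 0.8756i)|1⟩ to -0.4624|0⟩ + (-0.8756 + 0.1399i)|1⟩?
S†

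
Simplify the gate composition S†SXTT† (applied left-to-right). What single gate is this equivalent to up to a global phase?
X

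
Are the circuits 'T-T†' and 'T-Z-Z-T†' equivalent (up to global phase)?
Yes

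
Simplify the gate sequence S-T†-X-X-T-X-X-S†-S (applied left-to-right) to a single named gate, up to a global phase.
S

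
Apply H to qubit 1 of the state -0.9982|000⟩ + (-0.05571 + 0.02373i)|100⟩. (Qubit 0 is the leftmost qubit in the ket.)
-0.7058|000⟩ - 0.7058|010⟩ + (-0.03939 + 0.01678i)|100⟩ + (-0.03939 + 0.01678i)|110⟩

H on qubit 1 mixes each pair of kets that differ only in qubit 1: amplitudes (a, b) of (|…0…⟩, |…1…⟩) become ((a + b)/√2, (a − b)/√2). Kets absent from the input have amplitude 0.
(|000⟩, |010⟩): (a, b) = (-0.9982, 0) → (-0.7058, -0.7058)
(|100⟩, |110⟩): (a, b) = ((-0.05571 + 0.02373i), 0) → ((-0.03939 + 0.01678i), (-0.03939 + 0.01678i))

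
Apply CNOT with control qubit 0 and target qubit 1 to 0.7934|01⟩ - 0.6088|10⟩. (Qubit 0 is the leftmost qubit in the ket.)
0.7934|01⟩ - 0.6088|11⟩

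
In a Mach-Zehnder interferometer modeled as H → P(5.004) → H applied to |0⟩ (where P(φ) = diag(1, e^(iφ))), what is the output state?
(0.6437 - 0.4789i)|0⟩ + (0.3563 + 0.4789i)|1⟩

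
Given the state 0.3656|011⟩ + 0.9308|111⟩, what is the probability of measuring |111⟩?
0.8664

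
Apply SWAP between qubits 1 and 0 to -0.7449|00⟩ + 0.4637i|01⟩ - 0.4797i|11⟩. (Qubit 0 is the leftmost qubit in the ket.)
-0.7449|00⟩ + 0.4637i|10⟩ - 0.4797i|11⟩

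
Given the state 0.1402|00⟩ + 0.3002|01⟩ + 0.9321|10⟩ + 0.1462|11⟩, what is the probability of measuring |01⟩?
0.09012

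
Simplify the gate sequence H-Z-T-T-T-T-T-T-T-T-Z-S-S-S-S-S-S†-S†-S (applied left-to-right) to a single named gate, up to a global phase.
H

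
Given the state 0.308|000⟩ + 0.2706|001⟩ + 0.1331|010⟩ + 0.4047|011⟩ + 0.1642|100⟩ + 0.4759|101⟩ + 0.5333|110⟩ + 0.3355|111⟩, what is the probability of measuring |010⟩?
0.01772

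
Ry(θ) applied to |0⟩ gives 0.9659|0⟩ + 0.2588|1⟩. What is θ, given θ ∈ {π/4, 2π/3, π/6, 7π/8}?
π/6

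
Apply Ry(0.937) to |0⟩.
0.8922|0⟩ + 0.4515|1⟩

Ry(0.937) = [[cos(θ/2), −sin(θ/2)], [sin(θ/2), cos(θ/2)]]; θ = 0.937, cos(θ/2) ≈ 0.892247, sin(θ/2) ≈ 0.451548.
With a = amp(|0⟩) = 1 and b = amp(|1⟩) = 0:
new amp(|0⟩) = (0.892247)·a + (-0.451548)·b = 0.8922
new amp(|1⟩) = (0.451548)·a + (0.892247)·b = 0.4515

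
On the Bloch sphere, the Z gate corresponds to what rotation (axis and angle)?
Rotation by π around the z-axis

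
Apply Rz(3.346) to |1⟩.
(-0.102 + 0.9948i)|1⟩

Rz(3.346) = [[e^(−iθ/2), 0], [0, e^(iθ/2)]] with e^(±iθ/2) = cos(θ/2) ± i·sin(θ/2); θ = 3.346, cos(θ/2) ≈ -0.102026, sin(θ/2) ≈ 0.994782.
With a = amp(|0⟩) = 0 and b = amp(|1⟩) = 1:
new amp(|0⟩) = (-0.102026 - 0.994782i)·a = 0
new amp(|1⟩) = (-0.102026 + 0.994782i)·b = (-0.102 + 0.9948i)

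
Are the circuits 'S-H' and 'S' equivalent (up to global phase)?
No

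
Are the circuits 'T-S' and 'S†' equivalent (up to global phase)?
No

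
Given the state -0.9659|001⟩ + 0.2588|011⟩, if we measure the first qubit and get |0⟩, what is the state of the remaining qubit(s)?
-0.9659|01⟩ + 0.2588|11⟩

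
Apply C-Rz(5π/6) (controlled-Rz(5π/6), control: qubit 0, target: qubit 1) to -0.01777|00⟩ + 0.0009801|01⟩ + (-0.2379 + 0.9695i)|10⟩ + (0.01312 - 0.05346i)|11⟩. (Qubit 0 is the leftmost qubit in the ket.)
-0.01777|00⟩ + 0.0009801|01⟩ + (0.8749 + 0.4807i)|10⟩ + (0.05503 - 0.001164i)|11⟩

C-Rz(5π/6) leaves the control-|0⟩ kets |00⟩, |01⟩ unchanged and applies Rz(5π/6) to qubit 1 on the control-|1⟩ pair (|10⟩, |11⟩).
Rz(5π/6) = [[e^(−iθ/2), 0], [0, e^(iθ/2)]] with e^(±iθ/2) = cos(θ/2) ± i·sin(θ/2); θ = 5π/6, cos(θ/2) ≈ 0.258819, sin(θ/2) ≈ 0.965926.
With a = amp(|10⟩) = (-0.2379 + 0.9695i) and b = amp(|11⟩) = (0.01312 - 0.05346i):
new amp(|10⟩) = (0.258819 - 0.965926i)·a = (0.8749 + 0.4807i)
new amp(|11⟩) = (0.258819 + 0.965926i)·b = (0.05503 - 0.001164i)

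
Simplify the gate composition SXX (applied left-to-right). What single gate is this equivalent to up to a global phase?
S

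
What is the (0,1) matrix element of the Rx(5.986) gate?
-0.148i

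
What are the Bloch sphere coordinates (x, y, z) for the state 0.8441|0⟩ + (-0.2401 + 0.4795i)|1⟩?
(-0.4053, 0.8095, 0.4249)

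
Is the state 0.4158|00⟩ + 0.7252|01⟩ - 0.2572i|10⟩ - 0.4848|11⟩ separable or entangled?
Entangled

Writing the state as a|00⟩ + b|01⟩ + c|10⟩ + d|11⟩, it is a product state iff ad − bc = 0.
Here (a, b, c, d) = (0.4158, 0.7252, -0.2572i, -0.4848): ad − bc = (0.4158)(-0.4848) − (0.7252)(-0.2572i) = (-0.2016 + 0.1865i) ≠ 0, so the state is entangled.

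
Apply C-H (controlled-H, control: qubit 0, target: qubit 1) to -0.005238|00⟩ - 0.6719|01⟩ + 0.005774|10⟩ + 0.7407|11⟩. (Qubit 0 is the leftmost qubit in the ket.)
-0.005238|00⟩ - 0.6719|01⟩ + 0.5278|10⟩ - 0.5197|11⟩

C-H leaves the control-|0⟩ kets |00⟩, |01⟩ unchanged and applies H to qubit 1 on the control-|1⟩ pair (|10⟩, |11⟩).
H = [[1/√2, 1/√2], [1/√2, -1/√2]].
With a = amp(|10⟩) = 0.005774 and b = amp(|11⟩) = 0.7407:
new amp(|10⟩) = (1/√2)·a + (1/√2)·b = 0.5278
new amp(|11⟩) = (1/√2)·a + (-1/√2)·b = -0.5197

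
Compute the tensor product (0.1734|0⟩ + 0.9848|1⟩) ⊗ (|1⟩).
0.1734|01⟩ + 0.9848|11⟩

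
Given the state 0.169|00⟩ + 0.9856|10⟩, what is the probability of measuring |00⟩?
0.02856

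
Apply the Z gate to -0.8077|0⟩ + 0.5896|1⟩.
-0.8077|0⟩ - 0.5896|1⟩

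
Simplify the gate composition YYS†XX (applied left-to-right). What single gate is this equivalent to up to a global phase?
S†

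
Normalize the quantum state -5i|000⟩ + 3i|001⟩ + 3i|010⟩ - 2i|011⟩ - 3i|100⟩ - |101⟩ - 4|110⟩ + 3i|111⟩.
-0.5522i|000⟩ + 0.3313i|001⟩ + 0.3313i|010⟩ - 0.2209i|011⟩ - 0.3313i|100⟩ - 0.1104|101⟩ - 0.4417|110⟩ + 0.3313i|111⟩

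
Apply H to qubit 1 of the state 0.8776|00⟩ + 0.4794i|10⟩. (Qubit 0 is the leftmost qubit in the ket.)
0.6206|00⟩ + 0.6206|01⟩ + 0.339i|10⟩ + 0.339i|11⟩

H on qubit 1 mixes each pair of kets that differ only in qubit 1: amplitudes (a, b) of (|…0…⟩, |…1…⟩) become ((a + b)/√2, (a − b)/√2). Kets absent from the input have amplitude 0.
(|00⟩, |01⟩): (a, b) = (0.8776, 0) → (0.6206, 0.6206)
(|10⟩, |11⟩): (a, b) = (0.4794i, 0) → (0.339i, 0.339i)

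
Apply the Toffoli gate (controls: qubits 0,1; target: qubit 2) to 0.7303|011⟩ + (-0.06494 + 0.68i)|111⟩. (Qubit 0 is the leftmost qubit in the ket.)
0.7303|011⟩ + (-0.06494 + 0.68i)|110⟩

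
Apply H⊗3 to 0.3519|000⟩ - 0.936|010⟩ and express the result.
-0.2065|000⟩ - 0.2065|001⟩ + 0.4553|010⟩ + 0.4553|011⟩ - 0.2065|100⟩ - 0.2065|101⟩ + 0.4553|110⟩ + 0.4553|111⟩

H⊗3 gives amp(|y⟩) = (1/2√2) Σ_x (−1)^(x·y) amp(|x⟩), where x·y is the number of positions in which both x and y have a 1.
|000⟩: (0.3519 - 0.936)/(2√2) = -0.2065
|001⟩: (0.3519 - 0.936)/(2√2) = -0.2065
|010⟩: (0.3519 + 0.936)/(2√2) = 0.4553
|011⟩: (0.3519 + 0.936)/(2√2) = 0.4553
|100⟩: (0.3519 - 0.936)/(2√2) = -0.2065
|101⟩: (0.3519 - 0.936)/(2√2) = -0.2065
|110⟩: (0.3519 + 0.936)/(2√2) = 0.4553
|111⟩: (0.3519 + 0.936)/(2√2) = 0.4553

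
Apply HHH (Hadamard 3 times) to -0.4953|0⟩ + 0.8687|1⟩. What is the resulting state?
0.264|0⟩ - 0.9645|1⟩

H² = I, so H^3 = H: a single Hadamard. With (a, b) = (-0.4953, 0.8687), H gives ((a + b)/√2, (a − b)/√2) = (0.264, -0.9645).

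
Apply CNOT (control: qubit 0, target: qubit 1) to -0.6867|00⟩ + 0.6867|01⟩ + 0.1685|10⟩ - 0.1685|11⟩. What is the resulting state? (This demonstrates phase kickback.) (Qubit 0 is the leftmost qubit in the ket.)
-0.6867|00⟩ + 0.6867|01⟩ - 0.1685|10⟩ + 0.1685|11⟩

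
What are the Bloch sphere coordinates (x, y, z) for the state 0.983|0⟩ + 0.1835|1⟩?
(0.3608, 0, 0.9326)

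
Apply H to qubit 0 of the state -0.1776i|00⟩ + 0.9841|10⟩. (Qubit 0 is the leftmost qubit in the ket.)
(0.6959 - 0.1256i)|00⟩ + (-0.6959 - 0.1256i)|10⟩

H on qubit 0 mixes each pair of kets that differ only in qubit 0: amplitudes (a, b) of (|…0…⟩, |…1…⟩) become ((a + b)/√2, (a − b)/√2). Kets absent from the input have amplitude 0.
(|00⟩, |10⟩): (a, b) = (-0.1776i, 0.9841) → ((0.6959 - 0.1256i), (-0.6959 - 0.1256i))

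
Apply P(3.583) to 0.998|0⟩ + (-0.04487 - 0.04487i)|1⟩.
0.998|0⟩ + (0.0214 + 0.05974i)|1⟩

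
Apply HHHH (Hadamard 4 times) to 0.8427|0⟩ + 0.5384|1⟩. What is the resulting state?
0.8427|0⟩ + 0.5384|1⟩

H² = I, so an even number of Hadamards cancels: H^4 = I and the state is unchanged.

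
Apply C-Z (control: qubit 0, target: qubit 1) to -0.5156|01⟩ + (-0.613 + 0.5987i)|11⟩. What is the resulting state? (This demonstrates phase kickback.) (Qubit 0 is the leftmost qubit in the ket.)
-0.5156|01⟩ + (0.613 - 0.5987i)|11⟩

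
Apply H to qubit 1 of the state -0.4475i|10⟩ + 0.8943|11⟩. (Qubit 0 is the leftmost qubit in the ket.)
(0.6324 - 0.3164i)|10⟩ + (-0.6324 - 0.3164i)|11⟩

H on qubit 1 mixes each pair of kets that differ only in qubit 1: amplitudes (a, b) of (|…0…⟩, |…1…⟩) become ((a + b)/√2, (a − b)/√2). Kets absent from the input have amplitude 0.
(|10⟩, |11⟩): (a, b) = (-0.4475i, 0.8943) → ((0.6324 - 0.3164i), (-0.6324 - 0.3164i))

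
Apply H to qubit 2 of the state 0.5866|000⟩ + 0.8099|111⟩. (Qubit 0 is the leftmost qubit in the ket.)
0.4148|000⟩ + 0.4148|001⟩ + 0.5727|110⟩ - 0.5727|111⟩

H on qubit 2 mixes each pair of kets that differ only in qubit 2: amplitudes (a, b) of (|…0…⟩, |…1…⟩) become ((a + b)/√2, (a − b)/√2). Kets absent from the input have amplitude 0.
(|000⟩, |001⟩): (a, b) = (0.5866, 0) → (0.4148, 0.4148)
(|110⟩, |111⟩): (a, b) = (0, 0.8099) → (0.5727, -0.5727)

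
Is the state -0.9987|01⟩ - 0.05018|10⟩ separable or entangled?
Entangled

Writing the state as a|00⟩ + b|01⟩ + c|10⟩ + d|11⟩, it is a product state iff ad − bc = 0.
Here (a, b, c, d) = (0, -0.9987, -0.05018, 0): ad − bc = (0)(0) − (-0.9987)(-0.05018) = -0.05011 ≠ 0, so the state is entangled.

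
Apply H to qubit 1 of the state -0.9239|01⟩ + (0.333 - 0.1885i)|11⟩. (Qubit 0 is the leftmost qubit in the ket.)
-0.6533|00⟩ + 0.6533|01⟩ + (0.2355 - 0.1333i)|10⟩ + (-0.2355 + 0.1333i)|11⟩

H on qubit 1 mixes each pair of kets that differ only in qubit 1: amplitudes (a, b) of (|…0…⟩, |…1…⟩) become ((a + b)/√2, (a − b)/√2). Kets absent from the input have amplitude 0.
(|00⟩, |01⟩): (a, b) = (0, -0.9239) → (-0.6533, 0.6533)
(|10⟩, |11⟩): (a, b) = (0, (0.333 - 0.1885i)) → ((0.2355 - 0.1333i), (-0.2355 + 0.1333i))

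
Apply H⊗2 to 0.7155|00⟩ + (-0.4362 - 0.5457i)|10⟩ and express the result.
(0.1397 - 0.2729i)|00⟩ + (0.1397 - 0.2729i)|01⟩ + (0.5759 + 0.2729i)|10⟩ + (0.5759 + 0.2729i)|11⟩

H⊗2 gives amp(|y⟩) = (1/2) Σ_x (−1)^(x·y) amp(|x⟩), where x·y is the number of positions in which both x and y have a 1.
|00⟩: (0.7155 + (-0.4362 - 0.5457i))/2 = (0.1397 - 0.2729i)
|01⟩: (0.7155 + (-0.4362 - 0.5457i))/2 = (0.1397 - 0.2729i)
|10⟩: (0.7155 - (-0.4362 - 0.5457i))/2 = (0.5759 + 0.2729i)
|11⟩: (0.7155 - (-0.4362 - 0.5457i))/2 = (0.5759 + 0.2729i)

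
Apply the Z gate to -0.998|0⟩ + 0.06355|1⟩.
-0.998|0⟩ - 0.06355|1⟩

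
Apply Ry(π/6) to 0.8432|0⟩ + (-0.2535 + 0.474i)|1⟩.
(0.8801 - 0.1227i)|0⟩ + (-0.02663 + 0.4578i)|1⟩

Ry(π/6) = [[cos(θ/2), −sin(θ/2)], [sin(θ/2), cos(θ/2)]]; θ = π/6, cos(θ/2) ≈ 0.965926, sin(θ/2) ≈ 0.258819.
With a = amp(|0⟩) = 0.8432 and b = amp(|1⟩) = (-0.2535 + 0.474i):
new amp(|0⟩) = (0.965926)·a + (-0.258819)·b = (0.8801 - 0.1227i)
new amp(|1⟩) = (0.258819)·a + (0.965926)·b = (-0.02663 + 0.4578i)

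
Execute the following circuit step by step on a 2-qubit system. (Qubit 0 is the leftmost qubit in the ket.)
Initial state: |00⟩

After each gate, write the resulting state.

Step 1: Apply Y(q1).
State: i|01⟩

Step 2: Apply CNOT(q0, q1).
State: i|01⟩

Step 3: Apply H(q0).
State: (1/√2)i|01⟩ + (1/√2)i|11⟩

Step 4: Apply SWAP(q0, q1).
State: (1/√2)i|10⟩ + (1/√2)i|11⟩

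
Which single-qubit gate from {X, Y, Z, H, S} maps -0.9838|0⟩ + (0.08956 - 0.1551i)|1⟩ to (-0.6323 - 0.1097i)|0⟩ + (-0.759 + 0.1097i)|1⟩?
H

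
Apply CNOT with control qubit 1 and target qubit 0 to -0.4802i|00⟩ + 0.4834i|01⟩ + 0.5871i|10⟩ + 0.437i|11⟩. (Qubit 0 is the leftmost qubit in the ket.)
-0.4802i|00⟩ + 0.437i|01⟩ + 0.5871i|10⟩ + 0.4834i|11⟩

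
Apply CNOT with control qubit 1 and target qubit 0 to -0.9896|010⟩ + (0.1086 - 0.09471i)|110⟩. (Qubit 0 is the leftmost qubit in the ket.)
(0.1086 - 0.09471i)|010⟩ - 0.9896|110⟩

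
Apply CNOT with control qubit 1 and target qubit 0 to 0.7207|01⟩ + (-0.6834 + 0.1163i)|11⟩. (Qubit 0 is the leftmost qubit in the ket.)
(-0.6834 + 0.1163i)|01⟩ + 0.7207|11⟩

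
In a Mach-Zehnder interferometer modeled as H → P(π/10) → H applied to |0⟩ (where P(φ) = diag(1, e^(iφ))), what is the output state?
(0.9755 + 0.1545i)|0⟩ + (0.02447 - 0.1545i)|1⟩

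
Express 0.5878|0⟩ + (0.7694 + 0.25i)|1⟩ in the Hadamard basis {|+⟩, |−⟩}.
(0.9597 + 0.1768i)|+⟩ + (-0.1284 - 0.1768i)|−⟩

With |ψ⟩ = α|0⟩ + β|1⟩, the Hadamard-basis coefficients are ⟨+|ψ⟩ = (α + β)/√2 and ⟨−|ψ⟩ = (α − β)/√2.
Here α = 0.5878, β = (0.7694 + 0.25i): (α + β)/√2 = (0.9597 + 0.1768i), (α − β)/√2 = (-0.1284 - 0.1768i).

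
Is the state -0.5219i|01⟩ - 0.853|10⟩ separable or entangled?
Entangled

Writing the state as a|00⟩ + b|01⟩ + c|10⟩ + d|11⟩, it is a product state iff ad − bc = 0.
Here (a, b, c, d) = (0, -0.5219i, -0.853, 0): ad − bc = (0)(0) − (-0.5219i)(-0.853) = -0.4452i ≠ 0, so the state is entangled.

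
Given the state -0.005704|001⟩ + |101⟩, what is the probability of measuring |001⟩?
0.00003254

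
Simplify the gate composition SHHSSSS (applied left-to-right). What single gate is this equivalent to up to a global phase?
S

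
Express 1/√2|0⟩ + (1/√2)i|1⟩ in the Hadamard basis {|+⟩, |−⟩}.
(1/2 + (1/2)i)|+⟩ + (1/2 - (1/2)i)|−⟩

With |ψ⟩ = α|0⟩ + β|1⟩, the Hadamard-basis coefficients are ⟨+|ψ⟩ = (α + β)/√2 and ⟨−|ψ⟩ = (α − β)/√2.
Here α = 1/√2, β = (1/√2)i: (α + β)/√2 = (1/2 + (1/2)i), (α − β)/√2 = (1/2 - (1/2)i).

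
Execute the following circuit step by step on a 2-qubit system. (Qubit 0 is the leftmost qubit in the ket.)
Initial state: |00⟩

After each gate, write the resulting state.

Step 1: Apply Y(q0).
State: i|10⟩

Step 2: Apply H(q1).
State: (1/√2)i|10⟩ + (1/√2)i|11⟩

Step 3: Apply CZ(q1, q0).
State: (1/√2)i|10⟩ - (1/√2)i|11⟩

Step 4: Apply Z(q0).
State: -(1/√2)i|10⟩ + (1/√2)i|11⟩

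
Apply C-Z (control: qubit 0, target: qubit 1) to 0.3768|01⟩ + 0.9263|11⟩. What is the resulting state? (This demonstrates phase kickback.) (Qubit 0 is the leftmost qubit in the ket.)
0.3768|01⟩ - 0.9263|11⟩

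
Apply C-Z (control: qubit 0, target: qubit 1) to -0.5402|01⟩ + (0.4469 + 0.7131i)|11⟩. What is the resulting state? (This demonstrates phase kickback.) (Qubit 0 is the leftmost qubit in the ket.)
-0.5402|01⟩ + (-0.4469 - 0.7131i)|11⟩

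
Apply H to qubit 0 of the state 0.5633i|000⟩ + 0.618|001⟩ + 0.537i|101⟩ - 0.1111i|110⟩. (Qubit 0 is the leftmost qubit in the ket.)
0.3983i|000⟩ + (0.437 + 0.3797i)|001⟩ - 0.07856i|010⟩ + 0.3983i|100⟩ + (0.437 - 0.3797i)|101⟩ + 0.07856i|110⟩

H on qubit 0 mixes each pair of kets that differ only in qubit 0: amplitudes (a, b) of (|…0…⟩, |…1…⟩) become ((a + b)/√2, (a − b)/√2). Kets absent from the input have amplitude 0.
(|000⟩, |100⟩): (a, b) = (0.5633i, 0) → (0.3983i, 0.3983i)
(|001⟩, |101⟩): (a, b) = (0.618, 0.537i) → ((0.437 + 0.3797i), (0.437 - 0.3797i))
(|010⟩, |110⟩): (a, b) = (0, -0.1111i) → (-0.07856i, 0.07856i)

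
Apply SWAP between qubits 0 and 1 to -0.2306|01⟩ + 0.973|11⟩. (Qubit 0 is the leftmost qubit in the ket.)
-0.2306|10⟩ + 0.973|11⟩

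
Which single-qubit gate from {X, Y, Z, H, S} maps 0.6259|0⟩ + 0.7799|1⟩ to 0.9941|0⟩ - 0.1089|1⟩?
H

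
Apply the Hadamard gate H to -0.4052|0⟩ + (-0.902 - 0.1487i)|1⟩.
(-0.9243 - 0.1051i)|0⟩ + (0.3513 + 0.1051i)|1⟩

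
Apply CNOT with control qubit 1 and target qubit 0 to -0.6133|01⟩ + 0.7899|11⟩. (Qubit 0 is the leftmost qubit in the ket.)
0.7899|01⟩ - 0.6133|11⟩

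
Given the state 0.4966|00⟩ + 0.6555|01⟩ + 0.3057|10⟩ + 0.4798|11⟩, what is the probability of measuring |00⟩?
0.2466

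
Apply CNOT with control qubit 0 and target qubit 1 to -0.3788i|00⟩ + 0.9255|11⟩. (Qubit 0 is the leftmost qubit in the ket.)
-0.3788i|00⟩ + 0.9255|10⟩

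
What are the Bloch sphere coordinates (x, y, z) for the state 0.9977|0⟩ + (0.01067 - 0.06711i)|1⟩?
(0.02129, -0.1339, 0.9908)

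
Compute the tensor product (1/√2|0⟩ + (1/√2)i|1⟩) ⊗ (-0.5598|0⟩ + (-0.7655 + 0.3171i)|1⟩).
-0.3958|00⟩ + (-0.5413 + 0.2242i)|01⟩ - 0.3958i|10⟩ + (-0.2242 - 0.5413i)|11⟩

amp(|b₁b₂…⟩) = product of the factor amplitudes for bits b₁, b₂, …; only kets whose every factor amplitude is nonzero survive.
|00⟩: (1/√2)(-0.5598) = -0.3958
|01⟩: (1/√2)(-0.7655 + 0.3171i) = (-0.5413 + 0.2242i)
|10⟩: ((1/√2)i)(-0.5598) = -0.3958i
|11⟩: ((1/√2)i)(-0.7655 + 0.3171i) = (-0.2242 - 0.5413i)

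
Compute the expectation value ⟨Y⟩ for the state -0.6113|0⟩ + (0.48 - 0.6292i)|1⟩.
0.7693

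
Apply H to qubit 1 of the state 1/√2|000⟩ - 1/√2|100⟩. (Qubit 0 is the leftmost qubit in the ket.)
1/2|000⟩ + 1/2|010⟩ - 1/2|100⟩ - 1/2|110⟩

H on qubit 1 mixes each pair of kets that differ only in qubit 1: amplitudes (a, b) of (|…0…⟩, |…1…⟩) become ((a + b)/√2, (a − b)/√2). Kets absent from the input have amplitude 0.
(|000⟩, |010⟩): (a, b) = (1/√2, 0) → (1/2, 1/2)
(|100⟩, |110⟩): (a, b) = (-1/√2, 0) → (-1/2, -1/2)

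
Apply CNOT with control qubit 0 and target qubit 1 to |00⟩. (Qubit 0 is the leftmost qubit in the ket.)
|00⟩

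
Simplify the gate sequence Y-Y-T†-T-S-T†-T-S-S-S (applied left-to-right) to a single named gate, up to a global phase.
I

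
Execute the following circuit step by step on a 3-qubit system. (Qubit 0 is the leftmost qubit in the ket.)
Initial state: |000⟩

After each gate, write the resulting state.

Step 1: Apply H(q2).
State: 1/√2|000⟩ + 1/√2|001⟩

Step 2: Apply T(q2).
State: 1/√2|000⟩ + (1/2 + (1/2)i)|001⟩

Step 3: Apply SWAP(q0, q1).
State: 1/√2|000⟩ + (1/2 + (1/2)i)|001⟩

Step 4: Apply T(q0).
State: 1/√2|000⟩ + (1/2 + (1/2)i)|001⟩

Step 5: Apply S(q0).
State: 1/√2|000⟩ + (1/2 + (1/2)i)|001⟩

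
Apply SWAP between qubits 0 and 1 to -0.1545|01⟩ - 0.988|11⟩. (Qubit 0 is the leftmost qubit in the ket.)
-0.1545|10⟩ - 0.988|11⟩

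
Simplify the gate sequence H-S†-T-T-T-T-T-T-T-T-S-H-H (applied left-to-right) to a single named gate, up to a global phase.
H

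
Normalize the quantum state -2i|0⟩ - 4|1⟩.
-(1/√5)i|0⟩ - 0.8944|1⟩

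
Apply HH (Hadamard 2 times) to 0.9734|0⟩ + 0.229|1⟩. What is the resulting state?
0.9734|0⟩ + 0.229|1⟩

H² = I, so an even number of Hadamards cancels: H^2 = I and the state is unchanged.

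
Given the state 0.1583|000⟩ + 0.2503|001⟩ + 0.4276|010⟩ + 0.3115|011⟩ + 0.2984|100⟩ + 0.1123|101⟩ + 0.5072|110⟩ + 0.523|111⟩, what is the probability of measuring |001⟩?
0.06265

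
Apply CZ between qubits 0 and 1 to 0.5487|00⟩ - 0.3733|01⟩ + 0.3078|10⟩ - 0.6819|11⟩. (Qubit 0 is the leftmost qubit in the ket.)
0.5487|00⟩ - 0.3733|01⟩ + 0.3078|10⟩ + 0.6819|11⟩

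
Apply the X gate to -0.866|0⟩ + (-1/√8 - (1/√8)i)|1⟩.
(-1/√8 - (1/√8)i)|0⟩ - 0.866|1⟩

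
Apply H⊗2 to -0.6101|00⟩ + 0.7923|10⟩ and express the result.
0.0911|00⟩ + 0.0911|01⟩ - 0.7012|10⟩ - 0.7012|11⟩

H⊗2 gives amp(|y⟩) = (1/2) Σ_x (−1)^(x·y) amp(|x⟩), where x·y is the number of positions in which both x and y have a 1.
|00⟩: (-0.6101 + 0.7923)/2 = 0.0911
|01⟩: (-0.6101 + 0.7923)/2 = 0.0911
|10⟩: (-0.6101 - 0.7923)/2 = -0.7012
|11⟩: (-0.6101 - 0.7923)/2 = -0.7012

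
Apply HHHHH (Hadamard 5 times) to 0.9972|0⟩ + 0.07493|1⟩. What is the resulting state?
0.7581|0⟩ + 0.6521|1⟩

H² = I, so H^5 = H: a single Hadamard. With (a, b) = (0.9972, 0.07493), H gives ((a + b)/√2, (a − b)/√2) = (0.7581, 0.6521).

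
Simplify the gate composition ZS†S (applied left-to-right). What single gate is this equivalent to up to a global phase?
Z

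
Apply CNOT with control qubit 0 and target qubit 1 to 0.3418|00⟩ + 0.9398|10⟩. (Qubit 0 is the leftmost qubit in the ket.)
0.3418|00⟩ + 0.9398|11⟩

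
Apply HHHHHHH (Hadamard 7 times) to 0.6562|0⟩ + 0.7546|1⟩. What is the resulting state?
0.9976|0⟩ - 0.06958|1⟩

H² = I, so H^7 = H: a single Hadamard. With (a, b) = (0.6562, 0.7546), H gives ((a + b)/√2, (a − b)/√2) = (0.9976, -0.06958).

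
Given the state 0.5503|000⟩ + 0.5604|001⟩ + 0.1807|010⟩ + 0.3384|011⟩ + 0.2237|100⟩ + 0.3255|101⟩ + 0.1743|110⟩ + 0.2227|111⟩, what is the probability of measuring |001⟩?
0.314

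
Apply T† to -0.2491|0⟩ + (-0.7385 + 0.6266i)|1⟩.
-0.2491|0⟩ + (-0.07913 + 0.9653i)|1⟩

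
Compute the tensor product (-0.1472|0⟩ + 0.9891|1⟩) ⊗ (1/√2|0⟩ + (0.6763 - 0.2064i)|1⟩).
-0.1041|00⟩ + (-0.09955 + 0.03038i)|01⟩ + 0.6994|10⟩ + (0.6689 - 0.2042i)|11⟩

amp(|b₁b₂…⟩) = product of the factor amplitudes for bits b₁, b₂, …; only kets whose every factor amplitude is nonzero survive.
|00⟩: (-0.1472)(1/√2) = -0.1041
|01⟩: (-0.1472)(0.6763 - 0.2064i) = (-0.09955 + 0.03038i)
|10⟩: (0.9891)(1/√2) = 0.6994
|11⟩: (0.9891)(0.6763 - 0.2064i) = (0.6689 - 0.2042i)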